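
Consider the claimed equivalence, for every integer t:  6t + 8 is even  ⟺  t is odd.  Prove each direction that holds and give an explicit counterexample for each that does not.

Only the converse holds.

Forward direction. This fails: take t = 0. Then 6t + 8 = 8, which is even, yet t = 0 is even, not odd.

Converse. Suppose t is odd. Since 6 is even, 6t is even for every t, so 6t + 8 has the same parity as 8, which is even. Hence 6t + 8 is even.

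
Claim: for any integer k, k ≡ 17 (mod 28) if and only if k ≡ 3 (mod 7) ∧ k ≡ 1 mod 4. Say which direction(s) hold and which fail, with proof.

(←) If k ≡ 3 (mod 7) and k ≡ 1 (mod 4), then by the Chinese remainder theorem k ≡ 17 (mod 28). This is exactly k ≡ 17 (mod 28).

(→) Suppose k ≡ 17 (mod 28); write k = 28j + 17. Since 7 ∣ 28, reducing mod 7 gives k ≡ 17 ≡ 3 (mod 7); since 4 ∣ 28, reducing mod 4 gives k ≡ 17 ≡ 1 (mod 4).

Both directions hold; the statement is true.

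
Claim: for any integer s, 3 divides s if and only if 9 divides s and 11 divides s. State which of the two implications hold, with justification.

(⇒) fails; (⇐) holds.

(⟹) This fails: take s = 3. Certainly 3 ∣ 3, but 9 ∤ 3.

(⟸) Suppose 9 ∣ s and 11 ∣ s. Any common multiple of 9 and 11 is a multiple of their lcm; here gcd(9, 11) = 1, so lcm(9, 11) = 9·11 = 99, so 99 ∣ s. Since 3 ∣ 99, it follows that 3 ∣ s.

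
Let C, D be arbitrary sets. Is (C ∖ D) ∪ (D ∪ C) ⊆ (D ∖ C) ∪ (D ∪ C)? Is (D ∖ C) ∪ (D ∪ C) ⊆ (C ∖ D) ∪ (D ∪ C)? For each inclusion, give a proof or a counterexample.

(⟹) Let x ∈ (C ∖ D) ∪ (D ∪ C). Then either x ∈ C and x ∉ D; or x ∈ D and x ∉ C; or x ∈ C ∩ D. In each case x ∈ (D ∖ C) ∪ (D ∪ C), so (C ∖ D) ∪ (D ∪ C) ⊆ (D ∖ C) ∪ (D ∪ C).

(⟸) Let x ∈ (D ∖ C) ∪ (D ∪ C). Then either x ∈ C and x ∉ D; or x ∈ D and x ∉ C; or x ∈ C ∩ D. In each case x ∈ (C ∖ D) ∪ (D ∪ C), so (D ∖ C) ∪ (D ∪ C) ⊆ (C ∖ D) ∪ (D ∪ C).

Both inclusions hold.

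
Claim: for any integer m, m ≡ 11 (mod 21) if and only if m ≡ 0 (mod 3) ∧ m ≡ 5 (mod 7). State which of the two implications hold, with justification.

(⇒) This fails: m = 11 gives 11 ≡ 11 (mod 21) but 11 ≡ 2 (mod 3), so the conjunction on the right does not hold.

(⇐) This fails: m = 12 satisfies both congruences on the right (12 ≡ 0 mod 3 and 12 ≡ 5 mod 7) yet 12 ≡ 12 (mod 21), not 11.

(⇒) fails and (⇐) fails.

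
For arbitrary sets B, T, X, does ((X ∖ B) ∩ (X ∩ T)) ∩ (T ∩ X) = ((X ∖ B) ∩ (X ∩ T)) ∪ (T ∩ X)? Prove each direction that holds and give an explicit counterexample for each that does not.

(⊆) Let x ∈ ((X ∖ B) ∩ (X ∩ T)) ∩ (T ∩ X). Then x ∈ T ∩ X and x ∉ B, from which x ∈ ((X ∖ B) ∩ (X ∩ T)) ∪ (T ∩ X).

(⊇) This inclusion fails. Take B = {1}, T = {1}, X = {1}; then 1 ∈ ((X ∖ B) ∩ (X ∩ T)) ∪ (T ∩ X) but 1 ∉ ((X ∖ B) ∩ (X ∩ T)) ∩ (T ∩ X).

(⊆) holds; (⊇) fails.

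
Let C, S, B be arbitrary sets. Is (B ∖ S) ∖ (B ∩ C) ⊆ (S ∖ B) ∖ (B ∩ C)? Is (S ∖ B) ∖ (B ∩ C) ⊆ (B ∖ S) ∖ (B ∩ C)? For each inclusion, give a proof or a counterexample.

Neither inclusion holds.

(⟹) This inclusion fails. Take C = ∅, S = ∅, B = {1}; then 1 ∈ (B ∖ S) ∖ (B ∩ C) but 1 ∉ (S ∖ B) ∖ (B ∩ C).

(⟸) This inclusion fails. Take C = ∅, S = {1}, B = ∅; then 1 ∈ (S ∖ B) ∖ (B ∩ C) but 1 ∉ (B ∖ S) ∖ (B ∩ C).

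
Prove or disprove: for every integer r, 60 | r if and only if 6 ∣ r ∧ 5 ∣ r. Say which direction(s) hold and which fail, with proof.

The forward direction holds; the converse fails.

Forward direction. If 60 ∣ r, write r = 60q. Since 60 = 10·6, r = 6·(10q), so 6 ∣ r; and since 60 = 12·5, r = 5·(12q), so 5 ∣ r.

Converse. This fails: take r = 30. Both 6 ∣ 30 and 5 ∣ 30, yet 30 is not a multiple of 60 (since 30 = 0·60 + 30), so 60 ∤ 30.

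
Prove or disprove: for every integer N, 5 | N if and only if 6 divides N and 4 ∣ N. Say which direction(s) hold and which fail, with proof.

Both directions fail.

[⇒] This fails: take N = 5. Certainly 5 ∣ 5, but 6 ∤ 5.

[⇐] This fails: take N = 12. Both 6 ∣ 12 and 4 ∣ 12, yet 12 is not a multiple of 5 (since 12 = 2·5 + 2), so 5 ∤ 12.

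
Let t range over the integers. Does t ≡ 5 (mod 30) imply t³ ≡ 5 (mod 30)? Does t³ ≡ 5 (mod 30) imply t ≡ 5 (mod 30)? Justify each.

Both implications hold.

(⇒) Suppose t ≡ 5 (mod 30). Write t = 30j + 5. Then (30j + 5)³ = 27000j³ + 13500j² + 2250j + 125 = 30(900j³ + 450j² + 75j + 4) + 5, so t³ ≡ 5 (mod 30).

(⇐) Conversely, suppose t³ ≡ 5 (mod 30). The only residue r in {0, …, 29} with r³ ≡ 5 (mod 30) is r = 5, so t ≡ 5 (mod 30).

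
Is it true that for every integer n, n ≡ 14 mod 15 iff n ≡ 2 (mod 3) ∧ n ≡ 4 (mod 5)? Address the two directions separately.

Both directions hold.

(⇒) Suppose n ≡ 14 (mod 15); write n = 15j + 14. Since 3 ∣ 15, reducing mod 3 gives n ≡ 14 ≡ 2 (mod 3); since 5 ∣ 15, reducing mod 5 gives n ≡ 14 ≡ 4 (mod 5).

(⇐) Conversely, if n ≡ 2 (mod 3) and n ≡ 4 (mod 5), then by the Chinese remainder theorem n ≡ 14 (mod 15). This is exactly n ≡ 14 (mod 15).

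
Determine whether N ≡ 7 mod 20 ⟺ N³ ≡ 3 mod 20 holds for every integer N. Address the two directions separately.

Both directions hold; the statement is true.

(←) Suppose N³ ≡ 3 (mod 20). The only residue r in {0, …, 19} with r³ ≡ 3 (mod 20) is r = 7, so N ≡ 7 (mod 20).

(→) Suppose N ≡ 7 mod 20. Write N = 20j + 7. Then (20j + 7)³ = 8000j³ + 8400j² + 2940j + 343 = 20(400j³ + 420j² + 147j + 17) + 3, so N³ ≡ 3 (mod 20).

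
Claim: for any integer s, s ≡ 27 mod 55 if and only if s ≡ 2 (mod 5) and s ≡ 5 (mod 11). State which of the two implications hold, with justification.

(⇐) If s ≡ 2 (mod 5) and s ≡ 5 (mod 11), then by the Chinese remainder theorem s ≡ 27 (mod 55). This is exactly s ≡ 27 (mod 55).

(⇒) Suppose s ≡ 27 (mod 55); write s = 55j + 27. Since 5 ∣ 55, reducing mod 5 gives s ≡ 27 ≡ 2 (mod 5); since 11 ∣ 55, reducing mod 11 gives s ≡ 27 ≡ 5 (mod 11).

Both directions hold.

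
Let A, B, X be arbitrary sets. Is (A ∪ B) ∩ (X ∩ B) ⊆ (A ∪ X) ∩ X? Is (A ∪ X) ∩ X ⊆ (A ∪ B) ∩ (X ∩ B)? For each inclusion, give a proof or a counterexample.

The sets are not equal: only the forward inclusion holds.

(⊆) Let x ∈ (A ∪ B) ∩ (X ∩ B). Then either x ∈ B ∩ X and x ∉ A; or x ∈ A ∩ B ∩ X. In each case x ∈ (A ∪ X) ∩ X, so (A ∪ B) ∩ (X ∩ B) ⊆ (A ∪ X) ∩ X.

(⊇) This inclusion fails. Take A = ∅, B = ∅, X = {1}; then 1 ∈ (A ∪ X) ∩ X but 1 ∉ (A ∪ B) ∩ (X ∩ B).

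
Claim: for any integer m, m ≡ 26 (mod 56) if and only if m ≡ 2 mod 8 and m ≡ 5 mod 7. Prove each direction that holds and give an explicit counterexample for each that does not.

(→) Suppose m ≡ 26 (mod 56); write m = 56j + 26. Since 8 ∣ 56, reducing mod 8 gives m ≡ 26 ≡ 2 (mod 8); since 7 ∣ 56, reducing mod 7 gives m ≡ 26 ≡ 5 (mod 7).

(←) Conversely, if m ≡ 2 (mod 8) and m ≡ 5 (mod 7), then by the Chinese remainder theorem m ≡ 26 (mod 56). This is exactly m ≡ 26 (mod 56).

Both implications hold.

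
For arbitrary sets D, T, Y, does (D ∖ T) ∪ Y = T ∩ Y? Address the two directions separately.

(⊆) fails; (⊇) holds.

(⊆) This inclusion fails. Take D = {1}, T = ∅, Y = ∅; then 1 ∈ (D ∖ T) ∪ Y but 1 ∉ T ∩ Y.

(⊇) Let x ∈ T ∩ Y. Then either x ∈ T ∩ Y and x ∉ D; or x ∈ D ∩ T ∩ Y. In each case x ∈ (D ∖ T) ∪ Y, so T ∩ Y ⊆ (D ∖ T) ∪ Y.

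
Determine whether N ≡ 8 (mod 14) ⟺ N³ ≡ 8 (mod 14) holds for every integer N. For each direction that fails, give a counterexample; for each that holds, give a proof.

[⇐] This fails: take N = 2. Then 2³ = 8 ≡ 8 (mod 14), yet 2 ≡ 2 (mod 14), not 8.

[⇒] Suppose N ≡ 8 (mod 14). Write N = 14j + 8. Then (14j + 8)³ = 2744j³ + 4704j² + 2688j + 512 = 14(196j³ + 336j² + 192j + 36) + 8, so N³ ≡ 8 (mod 14).

The forward direction holds; the converse fails.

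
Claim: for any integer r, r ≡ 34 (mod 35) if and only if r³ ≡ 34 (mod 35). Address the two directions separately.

(⇒) Suppose r ≡ 34 (mod 35). Write r = 35j + 34. Then (35j + 34)³ = 42875j³ + 124950j² + 121380j + 39304 = 35(1225j³ + 3570j² + 3468j + 1122) + 34, so r³ ≡ 34 (mod 35).

(⇐) This fails: take r = 19. Then 19³ = 6859 ≡ 34 (mod 35), yet 19 ≡ 19 (mod 35), not 34.

Only the forward direction holds.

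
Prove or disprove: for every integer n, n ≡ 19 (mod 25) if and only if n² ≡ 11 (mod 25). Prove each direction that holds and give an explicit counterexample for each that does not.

Not equivalent: only (⇒) holds.

[⇒] Suppose n ≡ 19 (mod 25). Write n = 25j + 19. Then (25j + 19)² = 625j² + 950j + 361 = 25(25j² + 38j + 14) + 11, so n² ≡ 11 (mod 25).

[⇐] This fails: take n = 6. Then 6² = 36 ≡ 11 (mod 25), yet 6 ≡ 6 (mod 25), not 19.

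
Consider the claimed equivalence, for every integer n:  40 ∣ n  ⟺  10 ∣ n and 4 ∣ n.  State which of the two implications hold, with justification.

[⇒] If 40 ∣ n, write n = 40q. Since 40 = 4·10, n = 10·(4q), so 10 ∣ n; and since 40 = 10·4, n = 4·(10q), so 4 ∣ n.

[⇐] This fails: take n = 20. Both 10 ∣ 20 and 4 ∣ 20, yet 20 is not a multiple of 40 (since 20 = 0·40 + 20), so 40 ∤ 20.

The forward direction holds; the converse fails.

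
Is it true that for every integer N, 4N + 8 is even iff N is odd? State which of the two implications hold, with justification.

The forward direction fails; the converse holds.

(⇒) This fails: take N = 0. Then 4N + 8 = 8, which is even, yet N = 0 is even, not odd.

(⇐) Suppose N is odd. Since 4 is even, 4N is even for every N, so 4N + 8 has the same parity as 8, which is even. Hence 4N + 8 is even.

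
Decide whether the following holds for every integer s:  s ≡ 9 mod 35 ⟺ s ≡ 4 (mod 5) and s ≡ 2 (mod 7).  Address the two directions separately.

(→) Suppose s ≡ 9 (mod 35); write s = 35j + 9. Since 5 ∣ 35, reducing mod 5 gives s ≡ 9 ≡ 4 (mod 5); since 7 ∣ 35, reducing mod 7 gives s ≡ 9 ≡ 2 (mod 7).

(←) Conversely, if s ≡ 4 (mod 5) and s ≡ 2 (mod 7), then by the Chinese remainder theorem s ≡ 9 (mod 35). This is exactly s ≡ 9 (mod 35).

Equivalent; both directions hold.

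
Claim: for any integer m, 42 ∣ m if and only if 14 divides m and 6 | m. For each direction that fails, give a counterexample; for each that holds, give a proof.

[⇐] Suppose 14 ∣ m and 6 ∣ m. Any common multiple of 14 and 6 is a multiple of their lcm; here lcm(14, 6) = 14·6/gcd(14, 6) = 84/2 = 42, so 42 ∣ m.

[⇒] If 42 ∣ m, write m = 42q. Since 42 = 3·14, m = 14·(3q), so 14 ∣ m; and since 42 = 7·6, m = 6·(7q), so 6 ∣ m.

The biconditional holds.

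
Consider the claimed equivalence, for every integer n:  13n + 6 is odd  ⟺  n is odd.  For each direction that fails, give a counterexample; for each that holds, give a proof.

Both directions hold.

(⇒) Suppose 13n + 6 is odd. Since 13 is odd, 13n and n have the same parity, so 13n + 6 ≡ n + 6 (mod 2). As 6 is even, 13n + 6 is odd exactly when n is odd. Thus n is odd.

(⇐) Conversely, suppose n is odd; write n = 2j + 1. Then 13n + 6 = 13·(2j + 1) + 6 = 2·13j + 19, which is odd.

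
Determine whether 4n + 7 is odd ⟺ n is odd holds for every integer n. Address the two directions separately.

Not equivalent: only (⇐) holds.

(⟹) This fails: take n = 0. Then 4n + 7 = 7, which is odd, yet n = 0 is even, not odd.

(⟸) Suppose n is odd. Since 4 is even, 4n is even for every n, so 4n + 7 has the same parity as 7, which is odd. Hence 4n + 7 is odd.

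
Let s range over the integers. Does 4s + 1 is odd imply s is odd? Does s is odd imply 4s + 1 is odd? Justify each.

The forward direction fails; the converse holds.

Converse. Suppose s is odd. Since 4 is even, 4s is even for every s, so 4s + 1 has the same parity as 1, which is odd. Hence 4s + 1 is odd.

Forward direction. This fails: take s = 6. Then 4s + 1 = 25, which is odd, yet s = 6 is even, not odd.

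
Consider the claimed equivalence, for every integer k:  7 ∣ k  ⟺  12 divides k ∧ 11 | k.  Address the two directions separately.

(⇒) This fails: take k = 7. Certainly 7 ∣ 7, but 12 ∤ 7.

(⇐) This fails: take k = 132. Both 12 ∣ 132 and 11 ∣ 132, yet 132 is not a multiple of 7 (since 132 = 18·7 + 6), so 7 ∤ 132.

Both directions fail.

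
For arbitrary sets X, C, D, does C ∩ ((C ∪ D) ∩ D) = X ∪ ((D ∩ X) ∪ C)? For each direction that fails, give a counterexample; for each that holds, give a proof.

The sets are not equal: only the forward inclusion holds.

(⟹) Let x ∈ C ∩ ((C ∪ D) ∩ D). Then either x ∈ C ∩ D and x ∉ X; or x ∈ X ∩ C ∩ D. In each case x ∈ X ∪ ((D ∩ X) ∪ C), so C ∩ ((C ∪ D) ∩ D) ⊆ X ∪ ((D ∩ X) ∪ C).

(⟸) This inclusion fails. Take X = {1}, C = ∅, D = ∅; then 1 ∈ X ∪ ((D ∩ X) ∪ C) but 1 ∉ C ∩ ((C ∪ D) ∩ D).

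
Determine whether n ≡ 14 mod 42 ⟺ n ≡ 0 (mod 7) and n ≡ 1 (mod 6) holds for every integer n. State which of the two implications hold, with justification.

[⇒] This fails: n = 14 gives 14 ≡ 14 (mod 42) but 14 ≡ 2 (mod 6), so the conjunction on the right does not hold.

[⇐] This fails: n = 7 satisfies both congruences on the right (7 ≡ 0 mod 7 and 7 ≡ 1 mod 6) yet 7 ≡ 7 (mod 42), not 14.

(⇒) fails and (⇐) fails.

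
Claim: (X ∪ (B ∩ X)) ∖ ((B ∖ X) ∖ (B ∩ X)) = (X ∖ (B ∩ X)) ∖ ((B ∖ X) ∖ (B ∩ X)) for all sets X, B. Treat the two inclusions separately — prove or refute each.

(⊇) Let x ∈ (X ∖ (B ∩ X)) ∖ ((B ∖ X) ∖ (B ∩ X)). Then x ∈ X and x ∉ B, from which x ∈ (X ∪ (B ∩ X)) ∖ ((B ∖ X) ∖ (B ∩ X)).

(⊆) This inclusion fails. Take X = {1}, B = {1}; then 1 ∈ (X ∪ (B ∩ X)) ∖ ((B ∖ X) ∖ (B ∩ X)) but 1 ∉ (X ∖ (B ∩ X)) ∖ ((B ∖ X) ∖ (B ∩ X)).

The sets are not equal: only the reverse inclusion holds.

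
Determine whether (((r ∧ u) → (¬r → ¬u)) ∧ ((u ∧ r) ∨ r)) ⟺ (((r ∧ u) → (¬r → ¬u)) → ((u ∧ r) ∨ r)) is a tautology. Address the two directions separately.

Forward direction. Assume the antecedent. If r is true, the consequent reduces to true regardless of the other variables. If r is false, the antecedent cannot hold. Either way the consequent holds.

Converse. Assume the antecedent. If r is true, the consequent reduces to true regardless of the other variables. If r is false, the antecedent cannot hold. Either way the consequent holds.

The biconditional holds.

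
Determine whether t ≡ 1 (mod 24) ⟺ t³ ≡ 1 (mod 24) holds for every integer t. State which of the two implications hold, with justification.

(→) Suppose t ≡ 1 (mod 24). Write t = 24j + 1. Then (24j + 1)³ = 13824j³ + 1728j² + 72j + 1 = 24(576j³ + 72j² + 3j) + 1, so t³ ≡ 1 (mod 24).

(←) Conversely, suppose t³ ≡ 1 (mod 24). The only residue r in {0, …, 23} with r³ ≡ 1 (mod 24) is r = 1, so t ≡ 1 (mod 24).

The biconditional holds.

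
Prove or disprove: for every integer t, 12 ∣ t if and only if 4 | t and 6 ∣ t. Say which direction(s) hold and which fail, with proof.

Equivalent; both directions hold.

[⇒] If 12 ∣ t, write t = 12q. Since 12 = 3·4, t = 4·(3q), so 4 ∣ t; and since 12 = 2·6, t = 6·(2q), so 6 ∣ t.

[⇐] Suppose 4 ∣ t and 6 ∣ t. Any common multiple of 4 and 6 is a multiple of their lcm; here lcm(4, 6) = 4·6/gcd(4, 6) = 24/2 = 12, so 12 ∣ t.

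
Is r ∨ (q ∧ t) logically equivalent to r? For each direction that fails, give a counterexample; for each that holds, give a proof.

(⟸) Assume the antecedent. If q is true, the antecedent forces (q = T, r = T, t = F) or (q = T, r = T, t = T), and r ∨ (q ∧ t) holds there. If q is false, the antecedent forces (q = F, r = T, t = F) or (q = F, r = T, t = T), and r ∨ (q ∧ t) holds there. Either way r ∨ (q ∧ t) holds.

(⟹) This fails. Under q = T, r = F, t = T, the left side is true but the right side is false.

Only the converse holds.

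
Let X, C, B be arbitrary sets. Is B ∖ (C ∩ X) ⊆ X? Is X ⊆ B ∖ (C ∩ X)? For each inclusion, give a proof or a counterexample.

Neither inclusion holds.

Forward inclusion. This inclusion fails. Take X = ∅, C = ∅, B = {1}; then 1 ∈ B ∖ (C ∩ X) but 1 ∉ X.

Reverse inclusion. This inclusion fails. Take X = {1}, C = ∅, B = ∅; then 1 ∈ X but 1 ∉ B ∖ (C ∩ X).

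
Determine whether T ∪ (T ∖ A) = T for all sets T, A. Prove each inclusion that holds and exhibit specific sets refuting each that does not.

Both inclusions hold; the sets are equal.

(⊇) Let x ∈ T. Then either x ∈ T and x ∉ A; or x ∈ T ∩ A. In each case x ∈ T ∪ (T ∖ A), so T ⊆ T ∪ (T ∖ A).

(⊆) Let x ∈ T ∪ (T ∖ A). Then either x ∈ T and x ∉ A; or x ∈ T ∩ A. In each case x ∈ T, so T ∪ (T ∖ A) ⊆ T.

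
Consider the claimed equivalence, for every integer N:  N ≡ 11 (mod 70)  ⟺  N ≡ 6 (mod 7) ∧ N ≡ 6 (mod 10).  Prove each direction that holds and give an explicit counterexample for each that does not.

[⇒] This fails: N = 11 gives 11 ≡ 11 (mod 70) but 11 ≡ 4 (mod 7), so the conjunction on the right does not hold.

[⇐] This fails: N = 6 satisfies both congruences on the right (6 ≡ 6 mod 7 and 6 ≡ 6 mod 10) yet 6 ≡ 6 (mod 70), not 11.

Both directions fail.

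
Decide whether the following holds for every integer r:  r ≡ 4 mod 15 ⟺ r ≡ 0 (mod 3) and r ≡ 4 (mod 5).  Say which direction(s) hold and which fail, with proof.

Neither direction holds.

(⟹) This fails: r = 4 gives 4 ≡ 4 (mod 15) but 4 ≡ 1 (mod 3), so the conjunction on the right does not hold.

(⟸) This fails: r = 9 satisfies both congruences on the right (9 ≡ 0 mod 3 and 9 ≡ 4 mod 5) yet 9 ≡ 9 (mod 15), not 4.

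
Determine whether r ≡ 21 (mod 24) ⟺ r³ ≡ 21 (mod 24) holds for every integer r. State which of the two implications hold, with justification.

Both directions hold; the statement is true.

(⟹) Suppose r ≡ 21 (mod 24). Write r = 24j + 21. Then (24j + 21)³ = 13824j³ + 36288j² + 31752j + 9261 = 24(576j³ + 1512j² + 1323j + 385) + 21, so r³ ≡ 21 (mod 24).

(⟸) Conversely, suppose r³ ≡ 21 (mod 24). The only residue r in {0, …, 23} with r³ ≡ 21 (mod 24) is r = 21, so r ≡ 21 (mod 24).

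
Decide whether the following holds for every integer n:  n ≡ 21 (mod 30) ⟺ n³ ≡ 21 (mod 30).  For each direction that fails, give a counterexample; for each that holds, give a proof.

(⟹) Suppose n ≡ 21 (mod 30). Write n = 30j + 21. Then (30j + 21)³ = 27000j³ + 56700j² + 39690j + 9261 = 30(900j³ + 1890j² + 1323j + 308) + 21, so n³ ≡ 21 (mod 30).

(⟸) Conversely, suppose n³ ≡ 21 (mod 30). The only residue r in {0, …, 29} with r³ ≡ 21 (mod 30) is r = 21, so n ≡ 21 (mod 30).

The biconditional holds.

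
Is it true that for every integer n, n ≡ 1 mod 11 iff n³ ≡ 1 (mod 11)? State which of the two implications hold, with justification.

Converse. Suppose n³ ≡ 1 (mod 11). The only residue r in {0, …, 10} with r³ ≡ 1 (mod 11) is r = 1, so n ≡ 1 (mod 11).

Forward direction. Suppose n ≡ 1 mod 11. Write n = 11j + 1. Then (11j + 1)³ = 1331j³ + 363j² + 33j + 1 = 11(121j³ + 33j² + 3j) + 1, so n³ ≡ 1 (mod 11).

The biconditional holds.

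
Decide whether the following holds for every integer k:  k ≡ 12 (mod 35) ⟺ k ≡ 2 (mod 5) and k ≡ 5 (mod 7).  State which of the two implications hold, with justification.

Both directions hold.

(→) Suppose k ≡ 12 (mod 35); write k = 35j + 12. Since 5 ∣ 35, reducing mod 5 gives k ≡ 12 ≡ 2 (mod 5); since 7 ∣ 35, reducing mod 7 gives k ≡ 12 ≡ 5 (mod 7).

(←) Conversely, if k ≡ 2 (mod 5) and k ≡ 5 (mod 7), then by the Chinese remainder theorem k ≡ 12 (mod 35). This is exactly k ≡ 12 (mod 35).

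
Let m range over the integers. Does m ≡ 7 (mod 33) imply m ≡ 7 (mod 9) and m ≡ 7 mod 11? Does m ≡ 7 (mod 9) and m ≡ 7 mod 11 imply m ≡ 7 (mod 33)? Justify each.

[⇒] This fails: m = 40 gives 40 ≡ 7 (mod 33) but 40 ≡ 4 (mod 9), so the conjunction on the right does not hold.

[⇐] Conversely, if m ≡ 7 (mod 9) and m ≡ 7 (mod 11), then by the Chinese remainder theorem m ≡ 7 (mod 99). Since 7 ≡ 7 (mod 33) and 33 ∣ 99, we get m ≡ 7 (mod 33).

The forward direction fails; the converse holds.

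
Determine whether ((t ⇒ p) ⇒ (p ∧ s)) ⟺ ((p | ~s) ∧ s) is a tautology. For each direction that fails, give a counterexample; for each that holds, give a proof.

Not equivalent: only (⇐) holds.

Forward direction. This fails. Under p = F, t = T, s = F, the left side is true but the right side is false.

Converse. Assume the antecedent. If p is true, the antecedent forces (p = T, t = F, s = T) or (p = T, t = T, s = T), and (t ⇒ p) ⇒ (p ∧ s) holds there. If p is false, the antecedent cannot hold. Either way (t ⇒ p) ⇒ (p ∧ s) holds.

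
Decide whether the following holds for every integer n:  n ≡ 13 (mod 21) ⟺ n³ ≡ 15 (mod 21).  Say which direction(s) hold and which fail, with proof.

Neither direction holds.

(⟹) This fails: take n = 13. Then 13 ≡ 13 (mod 21), but 13³ = 2197 ≡ 13 (mod 21), not 15.

(⟸) This fails: take n = 9. Then 9³ = 729 ≡ 15 (mod 21), yet 9 ≡ 9 (mod 21), not 13.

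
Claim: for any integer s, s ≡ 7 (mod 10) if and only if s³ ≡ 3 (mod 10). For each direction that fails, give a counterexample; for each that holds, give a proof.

[⇒] Suppose s ≡ 7 (mod 10). Write s = 10j + 7. Then (10j + 7)³ = 1000j³ + 2100j² + 1470j + 343 = 10(100j³ + 210j² + 147j + 34) + 3, so s³ ≡ 3 (mod 10).

[⇐] For the converse, argue contrapositively. If s ≢ 7 (mod 10), then s is congruent to one of 0, 1, 2, 3, 4, 5, 6, 8, 9 modulo 10, and these give s³ ≡ 0, 1, 8, 7, 4, 5, 6, 2, 9 respectively — never 3.

Both directions hold; the statement is true.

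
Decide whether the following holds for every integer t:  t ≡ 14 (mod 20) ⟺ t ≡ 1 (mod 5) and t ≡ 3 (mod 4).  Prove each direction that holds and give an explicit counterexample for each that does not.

Neither direction holds.

Forward direction. This fails: t = 14 gives 14 ≡ 14 (mod 20) but 14 ≡ 4 (mod 5), so the conjunction on the right does not hold.

Converse. This fails: t = 11 satisfies both congruences on the right (11 ≡ 1 mod 5 and 11 ≡ 3 mod 4) yet 11 ≡ 11 (mod 20), not 14.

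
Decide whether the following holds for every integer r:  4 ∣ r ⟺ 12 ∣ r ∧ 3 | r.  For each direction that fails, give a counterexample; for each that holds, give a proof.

Only the converse holds.

Forward direction. This fails: take r = 4. Certainly 4 ∣ 4, but 12 ∤ 4.

Converse. Suppose 12 ∣ r and 3 ∣ r. Any common multiple of 12 and 3 is a multiple of their lcm; here lcm(12, 3) = 12·3/gcd(12, 3) = 36/3 = 12, so 12 ∣ r. Since 4 ∣ 12, it follows that 4 ∣ r.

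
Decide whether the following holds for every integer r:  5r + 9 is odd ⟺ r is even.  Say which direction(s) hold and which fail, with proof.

(⟹) Suppose 5r + 9 is odd. Since 5 is odd, 5r and r have the same parity, so 5r + 9 ≡ r + 9 (mod 2). As 9 is odd, 5r + 9 is odd exactly when r is even. Thus r is even.

(⟸) Conversely, suppose r is even; write r = 2j. Then 5r + 9 = 5·(2j) + 9 = 2·5j + 9, which is odd.

Both directions hold.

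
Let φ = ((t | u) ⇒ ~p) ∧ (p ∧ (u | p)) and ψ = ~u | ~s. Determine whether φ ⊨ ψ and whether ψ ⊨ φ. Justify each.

(⇐) This fails. Under s = F, u = F, t = F, p = F, the left side is false but the right side is true.

(⇒) Assume the antecedent. If s is true, the antecedent forces (s = T, u = F, t = F, p = T), and ~u | ~s holds there. If s is false, ~u | ~s reduces to true regardless of the other variables. Either way ~u | ~s holds.

Only the forward direction holds.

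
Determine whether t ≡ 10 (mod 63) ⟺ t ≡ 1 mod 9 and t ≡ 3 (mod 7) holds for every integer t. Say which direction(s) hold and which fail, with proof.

Equivalent; both directions hold.

(→) Suppose t ≡ 10 (mod 63); write t = 63j + 10. Since 9 ∣ 63, reducing mod 9 gives t ≡ 10 ≡ 1 (mod 9); since 7 ∣ 63, reducing mod 7 gives t ≡ 10 ≡ 3 (mod 7).

(←) Conversely, if t ≡ 1 (mod 9) and t ≡ 3 (mod 7), then by the Chinese remainder theorem t ≡ 10 (mod 63). This is exactly t ≡ 10 (mod 63).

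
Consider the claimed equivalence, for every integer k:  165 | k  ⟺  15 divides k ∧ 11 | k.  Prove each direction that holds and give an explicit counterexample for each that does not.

(⟸) Suppose 15 ∣ k and 11 ∣ k. Any common multiple of 15 and 11 is a multiple of their lcm; here gcd(15, 11) = 1, so lcm(15, 11) = 15·11 = 165, so 165 ∣ k.

(⟹) If 165 ∣ k, write k = 165q. Since 165 = 11·15, k = 15·(11q), so 15 ∣ k; and since 165 = 15·11, k = 11·(15q), so 11 ∣ k.

Both directions hold.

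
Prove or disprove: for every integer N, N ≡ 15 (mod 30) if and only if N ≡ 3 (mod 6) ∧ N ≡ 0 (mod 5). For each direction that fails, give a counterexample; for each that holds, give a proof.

Both directions hold.

(⇒) Suppose N ≡ 15 (mod 30); write N = 30j + 15. Since 6 ∣ 30, reducing mod 6 gives N ≡ 15 ≡ 3 (mod 6); since 5 ∣ 30, reducing mod 5 gives N ≡ 15 ≡ 0 (mod 5).

(⇐) Conversely, if N ≡ 3 (mod 6) and N ≡ 0 (mod 5), then by the Chinese remainder theorem N ≡ 15 (mod 30). This is exactly N ≡ 15 (mod 30).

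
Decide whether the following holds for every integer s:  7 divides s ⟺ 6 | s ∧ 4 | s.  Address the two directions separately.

[⇒] This fails: take s = 7. Certainly 7 ∣ 7, but 6 ∤ 7.

[⇐] This fails: take s = 12. Both 6 ∣ 12 and 4 ∣ 12, yet 12 is not a multiple of 7 (since 12 = 1·7 + 5), so 7 ∤ 12.

Neither implication holds.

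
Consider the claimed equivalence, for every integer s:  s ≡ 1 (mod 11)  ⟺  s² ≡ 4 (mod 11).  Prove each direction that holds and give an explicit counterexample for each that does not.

Neither direction holds.

[⇒] This fails: take s = 1. Then 1 ≡ 1 (mod 11), but 1² = 1 ≡ 1 (mod 11), not 4.

[⇐] This fails: take s = 2. Then 2² = 4 ≡ 4 (mod 11), yet 2 ≡ 2 (mod 11), not 1.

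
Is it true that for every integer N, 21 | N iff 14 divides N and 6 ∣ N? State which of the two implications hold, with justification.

(⟹) This fails: take N = 21. Certainly 21 ∣ 21, but 14 ∤ 21.

(⟸) Suppose 14 ∣ N and 6 ∣ N. Any common multiple of 14 and 6 is a multiple of their lcm; here lcm(14, 6) = 14·6/gcd(14, 6) = 84/2 = 42, so 42 ∣ N. Since 21 ∣ 42, it follows that 21 ∣ N.

Only the reverse direction holds.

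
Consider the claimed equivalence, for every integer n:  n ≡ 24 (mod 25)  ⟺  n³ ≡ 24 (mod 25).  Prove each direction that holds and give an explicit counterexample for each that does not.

Both implications hold.

(⟸) Suppose n³ ≡ 24 (mod 25). The only residue r in {0, …, 24} with r³ ≡ 24 (mod 25) is r = 24, so n ≡ 24 (mod 25).

(⟹) Suppose n ≡ 24 (mod 25). Write n = 25j + 24. Then (25j + 24)³ = 15625j³ + 45000j² + 43200j + 13824 = 25(625j³ + 1800j² + 1728j + 552) + 24, so n³ ≡ 24 (mod 25).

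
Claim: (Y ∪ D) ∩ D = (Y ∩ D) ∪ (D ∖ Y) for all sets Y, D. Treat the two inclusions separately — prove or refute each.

(⊆) Let x ∈ (Y ∪ D) ∩ D. Then either x ∈ D and x ∉ Y; or x ∈ Y ∩ D. In each case x ∈ (Y ∩ D) ∪ (D ∖ Y), so (Y ∪ D) ∩ D ⊆ (Y ∩ D) ∪ (D ∖ Y).

(⊇) Let x ∈ (Y ∩ D) ∪ (D ∖ Y). Then either x ∈ D and x ∉ Y; or x ∈ Y ∩ D. In each case x ∈ (Y ∪ D) ∩ D, so (Y ∩ D) ∪ (D ∖ Y) ⊆ (Y ∪ D) ∩ D.

Both inclusions hold; the sets are equal.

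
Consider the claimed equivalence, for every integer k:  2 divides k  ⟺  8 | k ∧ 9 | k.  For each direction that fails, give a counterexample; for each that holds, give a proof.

Only the converse holds.

(⟹) This fails: take k = 2. Certainly 2 ∣ 2, but 8 ∤ 2.

(⟸) Suppose 8 ∣ k and 9 ∣ k. Any common multiple of 8 and 9 is a multiple of their lcm; here gcd(8, 9) = 1, so lcm(8, 9) = 8·9 = 72, so 72 ∣ k. Since 2 ∣ 72, it follows that 2 ∣ k.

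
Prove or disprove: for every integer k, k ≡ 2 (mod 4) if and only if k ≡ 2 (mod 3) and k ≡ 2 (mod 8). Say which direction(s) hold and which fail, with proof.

The forward direction fails; the converse holds.

(←) If k ≡ 2 (mod 3) and k ≡ 2 (mod 8), then by the Chinese remainder theorem k ≡ 2 (mod 24). Since 2 ≡ 2 (mod 4) and 4 ∣ 24, we get k ≡ 2 (mod 4).

(→) This fails: k = 6 gives 6 ≡ 2 (mod 4) but 6 ≡ 0 (mod 3), so the conjunction on the right does not hold.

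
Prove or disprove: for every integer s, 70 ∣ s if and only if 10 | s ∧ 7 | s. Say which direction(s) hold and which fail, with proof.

[⇒] If 70 ∣ s, write s = 70q. Since 70 = 7·10, s = 10·(7q), so 10 ∣ s; and since 70 = 10·7, s = 7·(10q), so 7 ∣ s.

[⇐] Suppose 10 ∣ s and 7 ∣ s. Any common multiple of 10 and 7 is a multiple of their lcm; here gcd(10, 7) = 1, so lcm(10, 7) = 10·7 = 70, so 70 ∣ s.

Both directions hold.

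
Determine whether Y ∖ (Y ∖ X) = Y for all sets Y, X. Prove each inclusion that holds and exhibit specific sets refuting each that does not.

(⟹) Let x ∈ Y ∖ (Y ∖ X). Then x ∈ Y ∩ X, from which x ∈ Y.

(⟸) This inclusion fails. Take Y = {1}, X = ∅; then 1 ∈ Y but 1 ∉ Y ∖ (Y ∖ X).

(⊆) holds; (⊇) fails.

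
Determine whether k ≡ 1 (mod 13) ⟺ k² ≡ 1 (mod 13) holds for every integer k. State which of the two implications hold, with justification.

(⇒) holds; (⇐) fails.

[⇒] Suppose k ≡ 1 (mod 13). Write k = 13j + 1. Then (13j + 1)² = 169j² + 26j + 1 = 13(13j² + 2j) + 1, so k² ≡ 1 (mod 13).

[⇐] This fails: take k = 12. Then 12² = 144 ≡ 1 (mod 13), yet 12 ≡ 12 (mod 13), not 1.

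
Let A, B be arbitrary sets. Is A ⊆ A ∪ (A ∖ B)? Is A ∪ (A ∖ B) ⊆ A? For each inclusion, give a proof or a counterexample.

(⊇) Let x ∈ A ∪ (A ∖ B). Then either x ∈ A and x ∉ B; or x ∈ A ∩ B. In each case x ∈ A, so A ∪ (A ∖ B) ⊆ A.

(⊆) Let x ∈ A. Then either x ∈ A and x ∉ B; or x ∈ A ∩ B. In each case x ∈ A ∪ (A ∖ B), so A ⊆ A ∪ (A ∖ B).

Both inclusions hold.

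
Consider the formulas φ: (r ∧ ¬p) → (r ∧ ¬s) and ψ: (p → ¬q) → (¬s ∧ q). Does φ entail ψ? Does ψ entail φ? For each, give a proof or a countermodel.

[⇐] Assume the antecedent. If p is true, (r ∧ ¬p) → (r ∧ ¬s) reduces to true regardless of the other variables. If p is false, the antecedent forces (p = F, r = F, s = F, q = T) or (p = F, r = T, s = F, q = T), and (r ∧ ¬p) → (r ∧ ¬s) holds there. Either way (r ∧ ¬p) → (r ∧ ¬s) holds.

[⇒] This fails. Under p = F, r = F, s = F, q = F, the left side is true but the right side is false.

The forward direction fails; the converse holds.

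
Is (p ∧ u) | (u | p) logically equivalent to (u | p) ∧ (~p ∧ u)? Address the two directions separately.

Only the converse holds.

(→) This fails. Under u = F, p = T, the left side is true but the right side is false.

(←) Assume the antecedent. If u is true, (p ∧ u) | (u | p) reduces to true regardless of the other variables. If u is false, the antecedent cannot hold. Either way (p ∧ u) | (u | p) holds.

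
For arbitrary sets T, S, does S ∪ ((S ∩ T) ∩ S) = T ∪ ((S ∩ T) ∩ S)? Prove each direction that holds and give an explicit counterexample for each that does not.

(⊆) fails and (⊇) fails.

Forward inclusion. This inclusion fails. Take T = ∅, S = {1}; then 1 ∈ S ∪ ((S ∩ T) ∩ S) but 1 ∉ T ∪ ((S ∩ T) ∩ S).

Reverse inclusion. This inclusion fails. Take T = {1}, S = ∅; then 1 ∈ T ∪ ((S ∩ T) ∩ S) but 1 ∉ S ∪ ((S ∩ T) ∩ S).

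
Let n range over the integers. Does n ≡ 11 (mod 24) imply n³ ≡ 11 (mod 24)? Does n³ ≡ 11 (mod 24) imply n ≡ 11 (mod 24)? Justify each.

Both directions hold.

(→) Suppose n ≡ 11 (mod 24). Write n = 24j + 11. Then (24j + 11)³ = 13824j³ + 19008j² + 8712j + 1331 = 24(576j³ + 792j² + 363j + 55) + 11, so n³ ≡ 11 (mod 24).

(←) Conversely, suppose n³ ≡ 11 (mod 24). The only residue r in {0, …, 23} with r³ ≡ 11 (mod 24) is r = 11, so n ≡ 11 (mod 24).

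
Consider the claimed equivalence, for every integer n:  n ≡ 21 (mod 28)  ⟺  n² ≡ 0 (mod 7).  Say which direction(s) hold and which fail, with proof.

Not equivalent: only (⇒) holds.

[⇒] Suppose n ≡ 21 (mod 28). Then n² ≡ 21² = 441 (mod 28), and since 7 ∣ 28, also n² ≡ 0 (mod 7).

[⇐] This fails: take n = 0. Then 0² = 0 ≡ 0 (mod 7), yet 0 ≡ 0 (mod 28), not 21.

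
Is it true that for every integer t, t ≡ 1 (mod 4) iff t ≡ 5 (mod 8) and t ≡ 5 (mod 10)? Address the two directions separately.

(⟹) This fails: t = 1 gives 1 ≡ 1 (mod 4) but 1 ≡ 1 (mod 8), so the conjunction on the right does not hold.

(⟸) Conversely, if t ≡ 5 (mod 8) and t ≡ 5 (mod 10), then by the Chinese remainder theorem t ≡ 5 (mod 40). Since 5 ≡ 1 (mod 4) and 4 ∣ 40, we get t ≡ 1 (mod 4).

Only the reverse direction holds.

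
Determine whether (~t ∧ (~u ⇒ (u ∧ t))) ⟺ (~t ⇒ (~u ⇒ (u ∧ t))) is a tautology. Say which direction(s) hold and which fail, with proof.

(⇒) Assume the antecedent. If t is true, the antecedent cannot hold. If t is false, the antecedent forces (t = F, u = T), and ~t ⇒ (~u ⇒ (u ∧ t)) holds there. Either way ~t ⇒ (~u ⇒ (u ∧ t)) holds.

(⇐) This fails. Under t = T, u = F, the left side is false but the right side is true.

Only the forward direction holds.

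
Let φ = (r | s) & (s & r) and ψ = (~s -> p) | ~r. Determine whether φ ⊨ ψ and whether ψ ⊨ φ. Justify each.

[⇒] Assume the antecedent. If p is true, (~s -> p) | ~r reduces to true regardless of the other variables. If p is false, the antecedent forces (p = F, s = T, r = T), and (~s -> p) | ~r holds there. Either way (~s -> p) | ~r holds.

[⇐] This fails. Under p = F, s = F, r = F, the left side is false but the right side is true.

The forward direction holds; the converse fails.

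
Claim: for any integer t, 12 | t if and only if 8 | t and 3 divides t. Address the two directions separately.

Only the reverse direction holds.

[⇒] This fails: take t = 12. Certainly 12 ∣ 12, but 8 ∤ 12.

[⇐] Suppose 8 ∣ t and 3 ∣ t. Any common multiple of 8 and 3 is a multiple of their lcm; here gcd(8, 3) = 1, so lcm(8, 3) = 8·3 = 24, so 24 ∣ t. Since 12 ∣ 24, it follows that 12 ∣ t.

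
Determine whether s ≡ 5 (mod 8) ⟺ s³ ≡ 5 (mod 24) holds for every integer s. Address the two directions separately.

(⇒) fails; (⇐) holds.

[⇐] The residues r modulo 24 with r³ ≡ 5 (mod 24) are exactly {5}, and each is ≡ 5 (mod 8).

[⇒] This fails: take s = 13. Then 13 ≡ 5 (mod 8), but 13³ = 2197 ≡ 13 (mod 24), not 5.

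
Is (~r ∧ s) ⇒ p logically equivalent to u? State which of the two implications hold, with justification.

(⇒) fails and (⇐) fails.

(⟹) This fails. Under s = F, p = F, u = F, r = F, the left side is true but the right side is false.

(⟸) This fails. Under s = T, p = F, u = T, r = F, the left side is false but the right side is true.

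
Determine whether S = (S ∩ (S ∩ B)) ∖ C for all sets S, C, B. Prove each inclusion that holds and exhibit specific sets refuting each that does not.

(⊆) This inclusion fails. Take S = {1}, C = ∅, B = ∅; then 1 ∈ S but 1 ∉ (S ∩ (S ∩ B)) ∖ C.

(⊇) Let x ∈ (S ∩ (S ∩ B)) ∖ C. Then x ∈ S ∩ B and x ∉ C, from which x ∈ S.

Only the reverse inclusion holds.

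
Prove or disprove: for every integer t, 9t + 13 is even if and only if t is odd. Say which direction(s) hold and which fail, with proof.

Both implications hold.

(⟸) Suppose t is odd; write t = 2j + 1. Then 9t + 13 = 9·(2j + 1) + 13 = 2·9j + 22, which is even.

(⟹) Suppose 9t + 13 is even. Since 9 is odd, 9t and t have the same parity, so 9t + 13 ≡ t + 13 (mod 2). As 13 is odd, 9t + 13 is even exactly when t is odd. Thus t is odd.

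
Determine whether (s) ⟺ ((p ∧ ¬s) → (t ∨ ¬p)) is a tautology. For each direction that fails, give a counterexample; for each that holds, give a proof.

The forward direction holds; the converse fails.

(→) Assume the antecedent. If s is true, (p ∧ ¬s) → (t ∨ ¬p) reduces to true regardless of the other variables. If s is false, the antecedent cannot hold. Either way (p ∧ ¬s) → (t ∨ ¬p) holds.

(←) This fails. Under s = F, t = F, p = F, the left side is false but the right side is true.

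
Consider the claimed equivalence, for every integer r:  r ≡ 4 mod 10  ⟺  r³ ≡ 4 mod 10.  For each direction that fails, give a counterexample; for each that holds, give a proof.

Both directions hold; the statement is true.

[⇒] Suppose r ≡ 4 mod 10. Write r = 10j + 4. Then (10j + 4)³ = 1000j³ + 1200j² + 480j + 64 = 10(100j³ + 120j² + 48j + 6) + 4, so r³ ≡ 4 (mod 10).

[⇐] For the converse, argue contrapositively. If r ≢ 4 (mod 10), then r is congruent to one of 0, 1, 2, 3, 5, 6, 7, 8, 9 modulo 10, and these give r³ ≡ 0, 1, 8, 7, 5, 6, 3, 2, 9 respectively — never 4.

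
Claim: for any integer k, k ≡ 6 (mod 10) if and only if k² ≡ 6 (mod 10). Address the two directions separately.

Only the forward direction holds.

[⇐] This fails: take k = 4. Then 4² = 16 ≡ 6 (mod 10), yet 4 ≡ 4 (mod 10), not 6.

[⇒] Suppose k ≡ 6 (mod 10). Write k = 10j + 6. Then (10j + 6)² = 100j² + 120j + 36 = 10(10j² + 12j + 3) + 6, so k² ≡ 6 (mod 10).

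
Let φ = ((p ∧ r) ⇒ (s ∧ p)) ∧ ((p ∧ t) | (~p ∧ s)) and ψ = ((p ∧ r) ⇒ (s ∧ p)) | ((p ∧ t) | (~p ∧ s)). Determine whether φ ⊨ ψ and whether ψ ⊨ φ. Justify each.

(⟸) This fails. Under s = F, r = F, t = F, p = F, the left side is false but the right side is true.

(⟹) Assume the antecedent. If s is true, the consequent reduces to true regardless of the other variables. If s is false, the antecedent forces (s = F, r = F, t = T, p = T), and the consequent holds there. Either way the consequent holds.

Only the forward direction holds.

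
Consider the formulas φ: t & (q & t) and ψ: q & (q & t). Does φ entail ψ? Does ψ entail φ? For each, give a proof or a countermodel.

[⇐] Assume the antecedent. If t is true, the antecedent forces (t = T, q = T), and t & (q & t) holds there. If t is false, the antecedent cannot hold. Either way t & (q & t) holds.

[⇒] Assume the antecedent. If t is true, the antecedent forces (t = T, q = T), and q & (q & t) holds there. If t is false, the antecedent cannot hold. Either way q & (q & t) holds.

Both directions hold; the statement is true.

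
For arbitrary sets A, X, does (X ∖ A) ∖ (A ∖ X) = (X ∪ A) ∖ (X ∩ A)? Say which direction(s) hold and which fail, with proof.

(⊆) Let x ∈ (X ∖ A) ∖ (A ∖ X). Then x ∈ X and x ∉ A, from which x ∈ (X ∪ A) ∖ (X ∩ A).

(⊇) This inclusion fails. Take A = {1}, X = ∅; then 1 ∈ (X ∪ A) ∖ (X ∩ A) but 1 ∉ (X ∖ A) ∖ (A ∖ X).

The sets are not equal: only the forward inclusion holds.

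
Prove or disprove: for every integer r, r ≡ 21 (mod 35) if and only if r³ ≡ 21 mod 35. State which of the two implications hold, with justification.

The biconditional holds.

[⇐] Suppose r³ ≡ 21 (mod 35). The only residue r in {0, …, 34} with r³ ≡ 21 (mod 35) is r = 21, so r ≡ 21 (mod 35).

[⇒] Suppose r ≡ 21 (mod 35). Write r = 35j + 21. Then (35j + 21)³ = 42875j³ + 77175j² + 46305j + 9261 = 35(1225j³ + 2205j² + 1323j + 264) + 21, so r³ ≡ 21 (mod 35).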